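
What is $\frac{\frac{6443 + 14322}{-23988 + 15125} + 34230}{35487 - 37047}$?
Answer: $- \frac{60671945}{2765256} \approx -21.941$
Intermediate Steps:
$\frac{\frac{6443 + 14322}{-23988 + 15125} + 34230}{35487 - 37047} = \frac{\frac{20765}{-8863} + 34230}{-1560} = \left(20765 \left(- \frac{1}{8863}\right) + 34230\right) \left(- \frac{1}{1560}\right) = \left(- \frac{20765}{8863} + 34230\right) \left(- \frac{1}{1560}\right) = \frac{303359725}{8863} \left(- \frac{1}{1560}\right) = - \frac{60671945}{2765256}$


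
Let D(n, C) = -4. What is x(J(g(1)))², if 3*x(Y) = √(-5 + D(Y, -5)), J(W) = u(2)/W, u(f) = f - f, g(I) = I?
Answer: -1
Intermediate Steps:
u(f) = 0
J(W) = 0 (J(W) = 0/W = 0)
x(Y) = I (x(Y) = √(-5 - 4)/3 = √(-9)/3 = (3*I)/3 = I)
x(J(g(1)))² = I² = -1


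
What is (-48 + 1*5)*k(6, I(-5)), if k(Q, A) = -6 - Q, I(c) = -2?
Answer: 516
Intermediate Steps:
(-48 + 1*5)*k(6, I(-5)) = (-48 + 1*5)*(-6 - 1*6) = (-48 + 5)*(-6 - 6) = -43*(-12) = 516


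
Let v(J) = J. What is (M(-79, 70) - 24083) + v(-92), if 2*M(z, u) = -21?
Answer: -48371/2 ≈ -24186.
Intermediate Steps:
M(z, u) = -21/2 (M(z, u) = (½)*(-21) = -21/2)
(M(-79, 70) - 24083) + v(-92) = (-21/2 - 24083) - 92 = -48187/2 - 92 = -48371/2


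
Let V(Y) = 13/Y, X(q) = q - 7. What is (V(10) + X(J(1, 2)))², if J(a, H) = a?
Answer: 2209/100 ≈ 22.090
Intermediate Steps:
X(q) = -7 + q
(V(10) + X(J(1, 2)))² = (13/10 + (-7 + 1))² = (13*(⅒) - 6)² = (13/10 - 6)² = (-47/10)² = 2209/100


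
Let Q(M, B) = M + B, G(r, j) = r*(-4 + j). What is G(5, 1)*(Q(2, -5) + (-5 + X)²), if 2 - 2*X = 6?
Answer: -690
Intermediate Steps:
X = -2 (X = 1 - ½*6 = 1 - 3 = -2)
Q(M, B) = B + M
G(5, 1)*(Q(2, -5) + (-5 + X)²) = (5*(-4 + 1))*((-5 + 2) + (-5 - 2)²) = (5*(-3))*(-3 + (-7)²) = -15*(-3 + 49) = -15*46 = -690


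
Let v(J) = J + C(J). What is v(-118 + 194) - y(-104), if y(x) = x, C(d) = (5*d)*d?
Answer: 29060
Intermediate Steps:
C(d) = 5*d²
v(J) = J + 5*J²
v(-118 + 194) - y(-104) = (-118 + 194)*(1 + 5*(-118 + 194)) - 1*(-104) = 76*(1 + 5*76) + 104 = 76*(1 + 380) + 104 = 76*381 + 104 = 28956 + 104 = 29060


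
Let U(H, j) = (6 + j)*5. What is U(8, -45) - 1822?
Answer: -2017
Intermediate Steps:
U(H, j) = 30 + 5*j
U(8, -45) - 1822 = (30 + 5*(-45)) - 1822 = (30 - 225) - 1822 = -195 - 1822 = -2017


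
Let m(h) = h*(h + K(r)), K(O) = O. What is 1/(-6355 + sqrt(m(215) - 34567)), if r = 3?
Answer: -6355/40373722 - 3*sqrt(1367)/40373722 ≈ -0.00016015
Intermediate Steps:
m(h) = h*(3 + h) (m(h) = h*(h + 3) = h*(3 + h))
1/(-6355 + sqrt(m(215) - 34567)) = 1/(-6355 + sqrt(215*(3 + 215) - 34567)) = 1/(-6355 + sqrt(215*218 - 34567)) = 1/(-6355 + sqrt(46870 - 34567)) = 1/(-6355 + sqrt(12303)) = 1/(-6355 + 3*sqrt(1367))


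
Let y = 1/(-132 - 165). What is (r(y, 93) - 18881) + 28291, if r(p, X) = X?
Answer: 9503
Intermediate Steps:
y = -1/297 (y = 1/(-297) = -1/297 ≈ -0.0033670)
(r(y, 93) - 18881) + 28291 = (93 - 18881) + 28291 = -18788 + 28291 = 9503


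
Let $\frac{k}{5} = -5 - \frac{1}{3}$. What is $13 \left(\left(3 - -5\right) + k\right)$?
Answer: $- \frac{728}{3} \approx -242.67$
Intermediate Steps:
$k = - \frac{80}{3}$ ($k = 5 \left(-5 - \frac{1}{3}\right) = 5 \left(- \frac{16}{3}\right) = - \frac{80}{3} \approx -26.667$)
$13 \left(\left(3 - -5\right) + k\right) = 13 \left(\left(3 - -5\right) - \frac{80}{3}\right) = 13 \left(\left(3 + 5\right) - \frac{80}{3}\right) = 13 \left(8 - \frac{80}{3}\right) = 13 \left(- \frac{56}{3}\right) = - \frac{728}{3}$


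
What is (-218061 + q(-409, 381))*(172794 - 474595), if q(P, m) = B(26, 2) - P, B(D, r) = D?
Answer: 65679744426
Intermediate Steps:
q(P, m) = 26 - P
(-218061 + q(-409, 381))*(172794 - 474595) = (-218061 + (26 - 1*(-409)))*(172794 - 474595) = (-218061 + (26 + 409))*(-301801) = (-218061 + 435)*(-301801) = -217626*(-301801) = 65679744426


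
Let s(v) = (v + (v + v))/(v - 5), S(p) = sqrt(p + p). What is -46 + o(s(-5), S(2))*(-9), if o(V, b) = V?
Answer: -119/2 ≈ -59.500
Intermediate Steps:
S(p) = sqrt(2)*sqrt(p) (S(p) = sqrt(2*p) = sqrt(2)*sqrt(p))
s(v) = 3*v/(-5 + v) (s(v) = (v + 2*v)/(-5 + v) = (3*v)/(-5 + v) = 3*v/(-5 + v))
-46 + o(s(-5), S(2))*(-9) = -46 + (3*(-5)/(-5 - 5))*(-9) = -46 + (3*(-5)/(-10))*(-9) = -46 + (3*(-5)*(-1/10))*(-9) = -46 + (3/2)*(-9) = -46 - 27/2 = -119/2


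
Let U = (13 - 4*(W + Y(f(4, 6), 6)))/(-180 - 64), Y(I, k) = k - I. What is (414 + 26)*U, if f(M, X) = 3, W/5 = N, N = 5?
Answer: 10890/61 ≈ 178.52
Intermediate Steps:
W = 25 (W = 5*5 = 25)
U = 99/244 (U = (13 - 4*(25 + (6 - 1*3)))/(-180 - 64) = (13 - 4*(25 + (6 - 3)))/(-244) = (13 - 4*(25 + 3))*(-1/244) = (13 - 4*28)*(-1/244) = (13 - 112)*(-1/244) = -99*(-1/244) = 99/244 ≈ 0.40574)
(414 + 26)*U = (414 + 26)*(99/244) = 440*(99/244) = 10890/61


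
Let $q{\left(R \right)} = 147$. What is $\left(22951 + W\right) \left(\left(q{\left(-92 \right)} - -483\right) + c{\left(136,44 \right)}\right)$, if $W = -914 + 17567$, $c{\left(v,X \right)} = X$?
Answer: $26693096$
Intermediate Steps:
$W = 16653$
$\left(22951 + W\right) \left(\left(q{\left(-92 \right)} - -483\right) + c{\left(136,44 \right)}\right) = \left(22951 + 16653\right) \left(\left(147 - -483\right) + 44\right) = 39604 \left(\left(147 + \left(-7045 + 7528\right)\right) + 44\right) = 39604 \left(\left(147 + 483\right) + 44\right) = 39604 \left(630 + 44\right) = 39604 \cdot 674 = 26693096$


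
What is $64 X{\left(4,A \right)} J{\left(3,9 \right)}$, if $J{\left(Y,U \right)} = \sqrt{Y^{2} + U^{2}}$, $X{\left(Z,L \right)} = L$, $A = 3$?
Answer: $576 \sqrt{10} \approx 1821.5$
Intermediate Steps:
$J{\left(Y,U \right)} = \sqrt{U^{2} + Y^{2}}$
$64 X{\left(4,A \right)} J{\left(3,9 \right)} = 64 \cdot 3 \sqrt{9^{2} + 3^{2}} = 192 \sqrt{81 + 9} = 192 \sqrt{90} = 192 \cdot 3 \sqrt{10} = 576 \sqrt{10}$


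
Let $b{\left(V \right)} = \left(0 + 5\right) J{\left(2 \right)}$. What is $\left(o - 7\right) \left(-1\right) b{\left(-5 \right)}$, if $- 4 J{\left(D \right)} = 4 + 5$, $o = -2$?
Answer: $- \frac{405}{4} \approx -101.25$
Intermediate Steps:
$J{\left(D \right)} = - \frac{9}{4}$ ($J{\left(D \right)} = - \frac{4 + 5}{4} = \left(- \frac{1}{4}\right) 9 = - \frac{9}{4}$)
$b{\left(V \right)} = - \frac{45}{4}$ ($b{\left(V \right)} = \left(0 + 5\right) \left(- \frac{9}{4}\right) = 5 \left(- \frac{9}{4}\right) = - \frac{45}{4}$)
$\left(o - 7\right) \left(-1\right) b{\left(-5 \right)} = \left(-2 - 7\right) \left(-1\right) \left(- \frac{45}{4}\right) = \left(-9\right) \left(-1\right) \left(- \frac{45}{4}\right) = 9 \left(- \frac{45}{4}\right) = - \frac{405}{4}$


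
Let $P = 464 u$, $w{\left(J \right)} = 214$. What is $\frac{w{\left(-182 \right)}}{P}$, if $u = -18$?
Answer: $- \frac{107}{4176} \approx -0.025623$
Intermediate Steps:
$P = -8352$ ($P = 464 \left(-18\right) = -8352$)
$\frac{w{\left(-182 \right)}}{P} = \frac{214}{-8352} = 214 \left(- \frac{1}{8352}\right) = - \frac{107}{4176}$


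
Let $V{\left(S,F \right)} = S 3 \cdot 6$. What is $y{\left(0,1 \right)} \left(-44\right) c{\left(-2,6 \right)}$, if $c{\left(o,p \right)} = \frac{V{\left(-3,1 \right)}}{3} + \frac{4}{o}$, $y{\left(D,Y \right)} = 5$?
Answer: $4400$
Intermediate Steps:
$V{\left(S,F \right)} = 18 S$ ($V{\left(S,F \right)} = 3 S 6 = 18 S$)
$c{\left(o,p \right)} = -18 + \frac{4}{o}$ ($c{\left(o,p \right)} = \frac{18 \left(-3\right)}{3} + \frac{4}{o} = \left(-54\right) \frac{1}{3} + \frac{4}{o} = -18 + \frac{4}{o}$)
$y{\left(0,1 \right)} \left(-44\right) c{\left(-2,6 \right)} = 5 \left(-44\right) \left(-18 + \frac{4}{-2}\right) = - 220 \left(-18 + 4 \left(- \frac{1}{2}\right)\right) = - 220 \left(-18 - 2\right) = \left(-220\right) \left(-20\right) = 4400$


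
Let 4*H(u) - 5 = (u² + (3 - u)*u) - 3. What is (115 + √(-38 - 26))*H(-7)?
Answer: -2185/4 - 38*I ≈ -546.25 - 38.0*I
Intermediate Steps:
H(u) = ½ + u²/4 + u*(3 - u)/4 (H(u) = 5/4 + ((u² + (3 - u)*u) - 3)/4 = 5/4 + ((u² + u*(3 - u)) - 3)/4 = 5/4 + (-3 + u² + u*(3 - u))/4 = 5/4 + (-¾ + u²/4 + u*(3 - u)/4) = ½ + u²/4 + u*(3 - u)/4)
(115 + √(-38 - 26))*H(-7) = (115 + √(-38 - 26))*(½ + (¾)*(-7)) = (115 + √(-64))*(½ - 21/4) = (115 + 8*I)*(-19/4) = -2185/4 - 38*I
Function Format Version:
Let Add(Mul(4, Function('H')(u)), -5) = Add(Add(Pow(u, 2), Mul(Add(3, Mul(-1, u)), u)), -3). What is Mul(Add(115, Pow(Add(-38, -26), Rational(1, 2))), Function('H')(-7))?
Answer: Add(Rational(-2185, 4), Mul(-38, I)) ≈ Add(-546.25, Mul(-38.000, I))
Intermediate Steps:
Function('H')(u) = Add(Rational(1, 2), Mul(Rational(1, 4), Pow(u, 2)), Mul(Rational(1, 4), u, Add(3, Mul(-1, u)))) (Function('H')(u) = Add(Rational(5, 4), Mul(Rational(1, 4), Add(Add(Pow(u, 2), Mul(Add(3, Mul(-1, u)), u)), -3))) = Add(Rational(5, 4), Mul(Rational(1, 4), Add(Add(Pow(u, 2), Mul(u, Add(3, Mul(-1, u)))), -3))) = Add(Rational(5, 4), Mul(Rational(1, 4), Add(-3, Pow(u, 2), Mul(u, Add(3, Mul(-1, u)))))) = Add(Rational(5, 4), Add(Rational(-3, 4), Mul(Rational(1, 4), Pow(u, 2)), Mul(Rational(1, 4), u, Add(3, Mul(-1, u))))) = Add(Rational(1, 2), Mul(Rational(1, 4), Pow(u, 2)), Mul(Rational(1, 4), u, Add(3, Mul(-1, u)))))
Mul(Add(115, Pow(Add(-38, -26), Rational(1, 2))), Function('H')(-7)) = Mul(Add(115, Pow(Add(-38, -26), Rational(1, 2))), Add(Rational(1, 2), Mul(Rational(3, 4), -7))) = Mul(Add(115, Pow(-64, Rational(1, 2))), Add(Rational(1, 2), Rational(-21, 4))) = Mul(Add(115, Mul(8, I)), Rational(-19, 4)) = Add(Rational(-2185, 4), Mul(-38, I))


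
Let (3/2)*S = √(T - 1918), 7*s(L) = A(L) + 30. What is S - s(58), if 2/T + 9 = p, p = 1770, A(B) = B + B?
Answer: -146/7 + 4*I*√1486986639/5283 ≈ -20.857 + 29.197*I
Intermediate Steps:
A(B) = 2*B
T = 2/1761 (T = 2/(-9 + 1770) = 2/1761 ≈ 0.0011357)
s(L) = 30/7 + 2*L/7 (s(L) = (2*L + 30)/7 = (30 + 2*L)/7 = 30/7 + 2*L/7)
S = 4*I*√1486986639/5283 (S = 2*√(2/1761 - 1918)/3 = 2*√(-3377596/1761)/3 = 2*(2*I*√1486986639/1761)/3 = 4*I*√1486986639/5283 ≈ 29.197*I)
S - s(58) = 4*I*√1486986639/5283 - (30/7 + (2/7)*58) = 4*I*√1486986639/5283 - (30/7 + 116/7) = 4*I*√1486986639/5283 - 1*146/7 = 4*I*√1486986639/5283 - 146/7 = -146/7 + 4*I*√1486986639/5283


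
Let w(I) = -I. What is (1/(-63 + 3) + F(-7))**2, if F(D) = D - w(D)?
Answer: 707281/3600 ≈ 196.47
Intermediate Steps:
F(D) = 2*D (F(D) = D - (-1)*D = D + D = 2*D)
(1/(-63 + 3) + F(-7))**2 = (1/(-63 + 3) + 2*(-7))**2 = (1/(-60) - 14)**2 = (-1/60 - 14)**2 = (-841/60)**2 = 707281/3600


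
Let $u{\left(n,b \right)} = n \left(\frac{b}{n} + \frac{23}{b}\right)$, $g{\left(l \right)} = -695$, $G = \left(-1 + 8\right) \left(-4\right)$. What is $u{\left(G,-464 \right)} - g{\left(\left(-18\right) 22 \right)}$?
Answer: $\frac{26957}{116} \approx 232.39$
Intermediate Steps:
$G = -28$ ($G = 7 \left(-4\right) = -28$)
$u{\left(n,b \right)} = n \left(\frac{23}{b} + \frac{b}{n}\right)$
$u{\left(G,-464 \right)} - g{\left(\left(-18\right) 22 \right)} = \left(-464 + 23 \left(-28\right) \frac{1}{-464}\right) - -695 = \left(-464 + 23 \left(-28\right) \left(- \frac{1}{464}\right)\right) + 695 = \left(-464 + \frac{161}{116}\right) + 695 = - \frac{53663}{116} + 695 = \frac{26957}{116}$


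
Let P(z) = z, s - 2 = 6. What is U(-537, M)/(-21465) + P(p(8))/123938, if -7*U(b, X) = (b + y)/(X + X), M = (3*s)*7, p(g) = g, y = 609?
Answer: 2866729/43452043110 ≈ 6.5975e-5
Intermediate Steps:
s = 8 (s = 2 + 6 = 8)
M = 168 (M = (3*8)*7 = 24*7 = 168)
U(b, X) = -(609 + b)/(14*X) (U(b, X) = -(b + 609)/(7*(X + X)) = -(609 + b)/(7*(2*X)) = -(609 + b)*1/(2*X)/7 = -(609 + b)/(14*X))
U(-537, M)/(-21465) + P(p(8))/123938 = ((1/14)*(-609 - 1*(-537))/168)/(-21465) + 8/123938 = ((1/14)*(1/168)*(-609 + 537))*(-1/21465) + 8*(1/123938) = ((1/14)*(1/168)*(-72))*(-1/21465) + 4/61969 = -3/98*(-1/21465) + 4/61969 = 1/701190 + 4/61969 = 2866729/43452043110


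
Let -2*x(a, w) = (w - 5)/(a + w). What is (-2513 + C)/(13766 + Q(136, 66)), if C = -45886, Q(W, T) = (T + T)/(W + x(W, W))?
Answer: -3574411347/1016732206 ≈ -3.5156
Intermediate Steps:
x(a, w) = -(-5 + w)/(2*(a + w)) (x(a, w) = -(w - 5)/(2*(a + w)) = -(-5 + w)/(2*(a + w)))
Q(W, T) = 2*T/(W + (5 - W)/(4*W)) (Q(W, T) = (T + T)/(W + (5 - W)/(2*(W + W))) = (2*T)/(W + (5 - W)/(2*((2*W)))) = (2*T)/(W + (1/(2*W))*(5 - W)/2) = (2*T)/(W + (5 - W)/(4*W)) = 2*T/(W + (5 - W)/(4*W)))
(-2513 + C)/(13766 + Q(136, 66)) = (-2513 - 45886)/(13766 + 8*66*136/(5 - 1*136 + 4*136²)) = -48399/(13766 + 8*66*136/(5 - 136 + 4*18496)) = -48399/(13766 + 8*66*136/(5 - 136 + 73984)) = -48399/(13766 + 8*66*136/73853) = -48399/(13766 + 8*66*136*(1/73853)) = -48399/(13766 + 71808/73853) = -48399/1016732206/73853 = -48399*73853/1016732206 = -3574411347/1016732206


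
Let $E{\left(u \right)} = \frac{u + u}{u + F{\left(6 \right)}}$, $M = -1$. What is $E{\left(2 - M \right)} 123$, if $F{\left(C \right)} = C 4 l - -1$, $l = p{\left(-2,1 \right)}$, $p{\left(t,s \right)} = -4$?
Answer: $- \frac{369}{46} \approx -8.0217$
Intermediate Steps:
$l = -4$
$F{\left(C \right)} = 1 - 16 C$ ($F{\left(C \right)} = C 4 \left(-4\right) - -1 = 4 C \left(-4\right) + 1 = - 16 C + 1 = 1 - 16 C$)
$E{\left(u \right)} = \frac{2 u}{-95 + u}$ ($E{\left(u \right)} = \frac{u + u}{u + \left(1 - 96\right)} = \frac{2 u}{u + \left(1 - 96\right)} = \frac{2 u}{u - 95} = \frac{2 u}{-95 + u}$)
$E{\left(2 - M \right)} 123 = \frac{2 \left(2 - -1\right)}{-95 + \left(2 - -1\right)} 123 = \frac{2 \left(2 + 1\right)}{-95 + \left(2 + 1\right)} 123 = 2 \cdot 3 \frac{1}{-95 + 3} \cdot 123 = 2 \cdot 3 \frac{1}{-92} \cdot 123 = 2 \cdot 3 \left(- \frac{1}{92}\right) 123 = \left(- \frac{3}{46}\right) 123 = - \frac{369}{46}$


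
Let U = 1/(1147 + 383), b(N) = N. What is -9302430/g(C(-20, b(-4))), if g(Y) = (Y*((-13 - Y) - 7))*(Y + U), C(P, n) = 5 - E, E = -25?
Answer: 47442393/229505 ≈ 206.72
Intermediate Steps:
C(P, n) = 30 (C(P, n) = 5 - 1*(-25) = 5 + 25 = 30)
U = 1/1530 ≈ 0.00065359
g(Y) = Y*(-20 - Y)*(1/1530 + Y) (g(Y) = (Y*((-13 - Y) - 7))*(Y + 1/1530) = (Y*(-20 - Y))*(1/1530 + Y) = Y*(-20 - Y)*(1/1530 + Y))
-9302430/g(C(-20, b(-4))) = -9302430*(-51/(20 + 1530*30**2 + 30601*30)) = -9302430*(-51/(20 + 1530*900 + 918030)) = -9302430*(-51/(20 + 1377000 + 918030)) = -9302430/((-1/1530*30*2295050)) = -9302430/(-2295050/51) = -9302430*(-51/2295050) = 47442393/229505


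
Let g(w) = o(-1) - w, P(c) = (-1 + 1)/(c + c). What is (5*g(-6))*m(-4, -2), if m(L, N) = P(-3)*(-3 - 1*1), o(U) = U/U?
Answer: 0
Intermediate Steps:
P(c) = 0 (P(c) = 0/((2*c)) = 0*(1/(2*c)) = 0)
o(U) = 1
m(L, N) = 0 (m(L, N) = 0*(-3 - 1*1) = 0*(-3 - 1) = 0*(-4) = 0)
g(w) = 1 - w
(5*g(-6))*m(-4, -2) = (5*(1 - 1*(-6)))*0 = (5*(1 + 6))*0 = (5*7)*0 = 35*0 = 0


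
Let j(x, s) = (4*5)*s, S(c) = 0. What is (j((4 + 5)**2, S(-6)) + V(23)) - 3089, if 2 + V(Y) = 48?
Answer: -3043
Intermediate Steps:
V(Y) = 46 (V(Y) = -2 + 48 = 46)
j(x, s) = 20*s
(j((4 + 5)**2, S(-6)) + V(23)) - 3089 = (20*0 + 46) - 3089 = (0 + 46) - 3089 = 46 - 3089 = -3043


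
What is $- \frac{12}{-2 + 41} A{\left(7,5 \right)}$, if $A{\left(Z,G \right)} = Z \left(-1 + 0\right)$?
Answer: $\frac{28}{13} \approx 2.1538$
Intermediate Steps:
$A{\left(Z,G \right)} = - Z$ ($A{\left(Z,G \right)} = Z \left(-1\right) = - Z$)
$- \frac{12}{-2 + 41} A{\left(7,5 \right)} = - \frac{12}{-2 + 41} \left(\left(-1\right) 7\right) = - \frac{12}{39} \left(-7\right) = \left(-12\right) \frac{1}{39} \left(-7\right) = \left(- \frac{4}{13}\right) \left(-7\right) = \frac{28}{13}$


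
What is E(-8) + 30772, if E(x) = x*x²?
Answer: 30260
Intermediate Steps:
E(x) = x³
E(-8) + 30772 = (-8)³ + 30772 = -512 + 30772 = 30260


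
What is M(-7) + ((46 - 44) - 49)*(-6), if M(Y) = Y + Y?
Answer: 268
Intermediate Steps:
M(Y) = 2*Y
M(-7) + ((46 - 44) - 49)*(-6) = 2*(-7) + ((46 - 44) - 49)*(-6) = -14 + (2 - 49)*(-6) = -14 - 47*(-6) = -14 + 282 = 268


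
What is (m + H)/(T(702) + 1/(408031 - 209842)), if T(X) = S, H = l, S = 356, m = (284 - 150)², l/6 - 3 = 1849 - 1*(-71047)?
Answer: 18049072230/14111057 ≈ 1279.1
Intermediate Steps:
l = 437394 (l = 18 + 6*(1849 - 1*(-71047)) = 18 + 6*(1849 + 71047) = 18 + 6*72896 = 18 + 437376 = 437394)
m = 17956 (m = 134² = 17956)
H = 437394
T(X) = 356
(m + H)/(T(702) + 1/(408031 - 209842)) = (17956 + 437394)/(356 + 1/(408031 - 209842)) = 455350/(356 + 1/198189) = 455350/(70555285/198189) = 455350*(198189/70555285) = 18049072230/14111057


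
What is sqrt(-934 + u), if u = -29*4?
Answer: 5*I*sqrt(42) ≈ 32.404*I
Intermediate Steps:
u = -116
sqrt(-934 + u) = sqrt(-934 - 116) = sqrt(-1050) = 5*I*sqrt(42)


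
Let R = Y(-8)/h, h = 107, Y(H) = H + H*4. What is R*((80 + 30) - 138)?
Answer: 1120/107 ≈ 10.467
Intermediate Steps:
Y(H) = 5*H (Y(H) = H + 4*H = 5*H)
R = -40/107 (R = (5*(-8))/107 = -40*1/107 = -40/107 ≈ -0.37383)
R*((80 + 30) - 138) = -40*((80 + 30) - 138)/107 = -40*(110 - 138)/107 = -40/107*(-28) = 1120/107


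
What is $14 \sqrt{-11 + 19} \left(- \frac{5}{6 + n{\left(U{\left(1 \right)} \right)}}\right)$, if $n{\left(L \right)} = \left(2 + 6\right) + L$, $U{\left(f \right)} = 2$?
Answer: $- \frac{35 \sqrt{2}}{4} \approx -12.374$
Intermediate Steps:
$n{\left(L \right)} = 8 + L$
$14 \sqrt{-11 + 19} \left(- \frac{5}{6 + n{\left(U{\left(1 \right)} \right)}}\right) = 14 \sqrt{-11 + 19} \left(- \frac{5}{6 + \left(8 + 2\right)}\right) = 14 \sqrt{8} \left(- \frac{5}{6 + 10}\right) = 14 \cdot 2 \sqrt{2} \left(- \frac{5}{16}\right) = 28 \sqrt{2} \left(\left(-5\right) \frac{1}{16}\right) = 28 \sqrt{2} \left(- \frac{5}{16}\right) = - \frac{35 \sqrt{2}}{4}$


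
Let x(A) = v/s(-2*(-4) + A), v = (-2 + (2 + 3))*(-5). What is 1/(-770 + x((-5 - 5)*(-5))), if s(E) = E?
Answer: -58/44675 ≈ -0.0012983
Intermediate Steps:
v = -15 (v = (-2 + 5)*(-5) = 3*(-5) = -15)
x(A) = -15/(8 + A) (x(A) = -15/(-2*(-4) + A) = -15/(8 + A))
1/(-770 + x((-5 - 5)*(-5))) = 1/(-770 - 15/(8 + (-5 - 5)*(-5))) = 1/(-770 - 15/(8 - 10*(-5))) = 1/(-770 - 15/(8 + 50)) = 1/(-770 - 15/58) = 1/(-44675/58) = -58/44675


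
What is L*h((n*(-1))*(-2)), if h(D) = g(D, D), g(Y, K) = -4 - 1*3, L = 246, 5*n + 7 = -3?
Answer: -1722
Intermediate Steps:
n = -2 (n = -7/5 + (⅕)*(-3) = -7/5 - ⅗ = -2)
g(Y, K) = -7 (g(Y, K) = -4 - 3 = -7)
h(D) = -7
L*h((n*(-1))*(-2)) = 246*(-7) = -1722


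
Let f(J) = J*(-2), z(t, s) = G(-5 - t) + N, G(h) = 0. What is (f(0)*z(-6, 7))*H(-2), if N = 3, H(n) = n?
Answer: 0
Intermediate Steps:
z(t, s) = 3 (z(t, s) = 0 + 3 = 3)
f(J) = -2*J
(f(0)*z(-6, 7))*H(-2) = (-2*0*3)*(-2) = (0*3)*(-2) = 0*(-2) = 0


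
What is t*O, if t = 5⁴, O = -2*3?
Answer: -3750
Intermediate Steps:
O = -6
t = 625
t*O = 625*(-6) = -3750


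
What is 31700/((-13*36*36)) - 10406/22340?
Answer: -55218643/23524020 ≈ -2.3473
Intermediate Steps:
31700/((-13*36*36)) - 10406/22340 = 31700/((-468*36)) - 10406*1/22340 = 31700/(-16848) - 5203/11170 = 31700*(-1/16848) - 5203/11170 = -7925/4212 - 5203/11170 = -55218643/23524020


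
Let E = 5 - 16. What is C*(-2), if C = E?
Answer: 22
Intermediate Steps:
E = -11
C = -11
C*(-2) = -11*(-2) = 22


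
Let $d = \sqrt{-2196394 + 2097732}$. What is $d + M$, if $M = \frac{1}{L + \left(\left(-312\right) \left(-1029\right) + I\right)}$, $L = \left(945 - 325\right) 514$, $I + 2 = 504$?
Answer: $\frac{1}{640230} + i \sqrt{98662} \approx 1.5619 \cdot 10^{-6} + 314.1 i$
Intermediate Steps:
$I = 502$ ($I = -2 + 504 = 502$)
$L = 318680$ ($L = 620 \cdot 514 = 318680$)
$M = \frac{1}{640230}$ ($M = \frac{1}{318680 + \left(\left(-312\right) \left(-1029\right) + 502\right)} = \frac{1}{318680 + \left(321048 + 502\right)} = \frac{1}{318680 + 321550} = \frac{1}{640230} \approx 1.5619 \cdot 10^{-6}$)
$d = i \sqrt{98662}$ ($d = \sqrt{-98662} = i \sqrt{98662} \approx 314.1 i$)
$d + M = i \sqrt{98662} + \frac{1}{640230} = \frac{1}{640230} + i \sqrt{98662}$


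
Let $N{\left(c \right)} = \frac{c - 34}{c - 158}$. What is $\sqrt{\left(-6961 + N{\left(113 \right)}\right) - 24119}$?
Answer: $\frac{i \sqrt{6993395}}{15} \approx 176.3 i$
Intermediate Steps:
$N{\left(c \right)} = \frac{-34 + c}{-158 + c}$
$\sqrt{\left(-6961 + N{\left(113 \right)}\right) - 24119} = \sqrt{\left(-6961 + \frac{-34 + 113}{-158 + 113}\right) - 24119} = \sqrt{\left(-6961 + \frac{1}{-45} \cdot 79\right) - 24119} = \sqrt{\left(-6961 - \frac{79}{45}\right) - 24119} = \sqrt{- \frac{313324}{45} - 24119} = \sqrt{- \frac{1398679}{45}} = \frac{i \sqrt{6993395}}{15}$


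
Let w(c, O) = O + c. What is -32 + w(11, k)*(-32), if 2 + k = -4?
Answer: -192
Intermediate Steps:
k = -6 (k = -2 - 4 = -6)
-32 + w(11, k)*(-32) = -32 + (-6 + 11)*(-32) = -32 + 5*(-32) = -32 - 160 = -192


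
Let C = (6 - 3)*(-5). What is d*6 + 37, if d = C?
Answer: -53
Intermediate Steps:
C = -15 (C = 3*(-5) = -15)
d = -15
d*6 + 37 = -15*6 + 37 = -90 + 37 = -53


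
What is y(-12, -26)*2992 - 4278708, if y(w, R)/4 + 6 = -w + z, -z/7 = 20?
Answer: -5882420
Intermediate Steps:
z = -140 (z = -7*20 = -140)
y(w, R) = -584 - 4*w (y(w, R) = -24 + 4*(-w - 140) = -24 + 4*(-140 - w) = -24 + (-560 - 4*w) = -584 - 4*w)
y(-12, -26)*2992 - 4278708 = (-584 - 4*(-12))*2992 - 4278708 = (-584 + 48)*2992 - 4278708 = -536*2992 - 4278708 = -1603712 - 4278708 = -5882420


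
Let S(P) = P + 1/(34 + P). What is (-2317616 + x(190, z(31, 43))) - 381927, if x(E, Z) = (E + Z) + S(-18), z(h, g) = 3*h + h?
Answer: -43187951/16 ≈ -2.6992e+6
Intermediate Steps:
z(h, g) = 4*h
x(E, Z) = -287/16 + E + Z (x(E, Z) = (E + Z) + (1 + (-18)² + 34*(-18))/(34 - 18) = (E + Z) + (1 + 324 - 612)/16 = (E + Z) + (1/16)*(-287) = (E + Z) - 287/16 = -287/16 + E + Z)
(-2317616 + x(190, z(31, 43))) - 381927 = (-2317616 + (-287/16 + 190 + 4*31)) - 381927 = (-2317616 + (-287/16 + 190 + 124)) - 381927 = (-2317616 + 4737/16) - 381927 = -37077119/16 - 381927 = -43187951/16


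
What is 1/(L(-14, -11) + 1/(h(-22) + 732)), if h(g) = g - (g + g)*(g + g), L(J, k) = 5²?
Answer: 1226/30649 ≈ 0.040001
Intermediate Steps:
L(J, k) = 25
h(g) = g - 4*g² (h(g) = g - 2*g*2*g = g - 4*g²)
1/(L(-14, -11) + 1/(h(-22) + 732)) = 1/(25 + 1/(-22*(1 - 4*(-22)) + 732)) = 1/(25 + 1/(-22*(1 + 88) + 732)) = 1/(25 + 1/(-22*89 + 732)) = 1/(25 + 1/(-1958 + 732)) = 1/(25 + 1/(-1226)) = 1/(25 - 1/1226) = 1/(30649/1226) = 1226/30649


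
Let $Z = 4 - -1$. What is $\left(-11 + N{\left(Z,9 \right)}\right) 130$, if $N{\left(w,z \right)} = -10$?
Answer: $-2730$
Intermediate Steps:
$Z = 5$ ($Z = 4 + 1 = 5$)
$\left(-11 + N{\left(Z,9 \right)}\right) 130 = \left(-11 - 10\right) 130 = \left(-21\right) 130 = -2730$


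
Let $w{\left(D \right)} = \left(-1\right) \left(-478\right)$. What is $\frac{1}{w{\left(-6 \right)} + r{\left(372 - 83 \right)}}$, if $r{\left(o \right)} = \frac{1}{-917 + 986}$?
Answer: $\frac{69}{32983} \approx 0.002092$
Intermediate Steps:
$w{\left(D \right)} = 478$
$r{\left(o \right)} = \frac{1}{69}$
$\frac{1}{w{\left(-6 \right)} + r{\left(372 - 83 \right)}} = \frac{1}{478 + \frac{1}{69}} = \frac{1}{\frac{32983}{69}} = \frac{69}{32983}$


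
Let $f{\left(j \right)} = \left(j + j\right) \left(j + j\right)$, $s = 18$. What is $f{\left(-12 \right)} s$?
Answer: $10368$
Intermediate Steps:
$f{\left(j \right)} = 4 j^{2}$ ($f{\left(j \right)} = 2 j 2 j = 4 j^{2}$)
$f{\left(-12 \right)} s = 4 \left(-12\right)^{2} \cdot 18 = 4 \cdot 144 \cdot 18 = 576 \cdot 18 = 10368$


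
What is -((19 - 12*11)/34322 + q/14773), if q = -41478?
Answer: 1425277265/507038906 ≈ 2.8110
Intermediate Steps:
-((19 - 12*11)/34322 + q/14773) = -((19 - 12*11)/34322 - 41478/14773) = -((19 - 132)*(1/34322) - 41478*1/14773) = -(-113*1/34322 - 41478/14773) = -(-113/34322 - 41478/14773) = -1*(-1425277265/507038906) = 1425277265/507038906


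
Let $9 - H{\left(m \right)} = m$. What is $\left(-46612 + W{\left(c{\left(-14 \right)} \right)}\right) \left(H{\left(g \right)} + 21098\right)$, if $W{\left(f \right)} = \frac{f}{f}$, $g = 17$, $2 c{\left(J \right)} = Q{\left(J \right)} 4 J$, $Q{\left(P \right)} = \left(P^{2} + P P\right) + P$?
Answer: $-983025990$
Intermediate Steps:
$Q{\left(P \right)} = P + 2 P^{2}$ ($Q{\left(P \right)} = \left(P^{2} + P^{2}\right) + P = 2 P^{2} + P = P + 2 P^{2}$)
$c{\left(J \right)} = 2 J^{2} \left(1 + 2 J\right)$ ($c{\left(J \right)} = \frac{J \left(1 + 2 J\right) 4 J}{2} = \frac{4 J \left(1 + 2 J\right) J}{2} = \frac{4 J^{2} \left(1 + 2 J\right)}{2} = 2 J^{2} \left(1 + 2 J\right)$)
$W{\left(f \right)} = 1$
$H{\left(m \right)} = 9 - m$
$\left(-46612 + W{\left(c{\left(-14 \right)} \right)}\right) \left(H{\left(g \right)} + 21098\right) = \left(-46612 + 1\right) \left(\left(9 - 17\right) + 21098\right) = - 46611 \left(\left(9 - 17\right) + 21098\right) = - 46611 \left(-8 + 21098\right) = \left(-46611\right) 21090 = -983025990$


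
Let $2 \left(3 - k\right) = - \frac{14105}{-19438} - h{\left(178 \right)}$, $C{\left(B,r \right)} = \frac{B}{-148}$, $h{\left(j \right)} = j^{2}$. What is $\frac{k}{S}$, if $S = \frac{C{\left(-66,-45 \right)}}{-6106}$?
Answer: $- \frac{69581277926515}{320727} \approx -2.1695 \cdot 10^{8}$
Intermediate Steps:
$C{\left(B,r \right)} = - \frac{B}{148}$ ($C{\left(B,r \right)} = B \left(- \frac{1}{148}\right) = - \frac{B}{148}$)
$S = - \frac{33}{451844}$ ($S = \frac{\left(- \frac{1}{148}\right) \left(-66\right)}{-6106} = \frac{33}{74} \left(- \frac{1}{6106}\right) = - \frac{33}{451844} \approx -7.3034 \cdot 10^{-5}$)
$k = \frac{615976115}{38876}$ ($k = 3 - \frac{- \frac{14105}{-19438} - 178^{2}}{2} = 3 - \frac{\left(-14105\right) \left(- \frac{1}{19438}\right) - 31684}{2} = 3 - \frac{\frac{14105}{19438} - 31684}{2} = 3 - - \frac{615859487}{38876} = 3 + \frac{615859487}{38876} = \frac{615976115}{38876} \approx 15845.0$)
$\frac{k}{S} = \frac{615976115}{38876 \left(- \frac{33}{451844}\right)} = \frac{615976115}{38876} \left(- \frac{451844}{33}\right) = - \frac{69581277926515}{320727}$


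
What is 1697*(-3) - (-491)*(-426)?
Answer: -214257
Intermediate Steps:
1697*(-3) - (-491)*(-426) = -5091 - 1*209166 = -5091 - 209166 = -214257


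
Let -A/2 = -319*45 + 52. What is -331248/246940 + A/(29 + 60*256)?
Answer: 491597542/950039915 ≈ 0.51745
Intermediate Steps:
A = 28606 (A = -2*(-319*45 + 52) = -2*(-14355 + 52) = -2*(-14303) = 28606)
-331248/246940 + A/(29 + 60*256) = -331248/246940 + 28606/(29 + 60*256) = -331248*1/246940 + 28606/(29 + 15360) = -82812/61735 + 28606/15389 = 491597542/950039915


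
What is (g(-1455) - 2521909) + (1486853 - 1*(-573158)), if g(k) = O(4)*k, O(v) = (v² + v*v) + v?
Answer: -514278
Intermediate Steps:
O(v) = v + 2*v² (O(v) = (v² + v²) + v = 2*v² + v = v + 2*v²)
g(k) = 36*k (g(k) = (4*(1 + 2*4))*k = (4*(1 + 8))*k = (4*9)*k = 36*k)
(g(-1455) - 2521909) + (1486853 - 1*(-573158)) = (36*(-1455) - 2521909) + (1486853 - 1*(-573158)) = (-52380 - 2521909) + (1486853 + 573158) = -2574289 + 2060011 = -514278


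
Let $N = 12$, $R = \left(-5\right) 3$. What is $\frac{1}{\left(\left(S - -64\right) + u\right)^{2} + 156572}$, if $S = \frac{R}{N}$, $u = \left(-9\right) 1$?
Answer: $\frac{16}{2551377} \approx 6.2711 \cdot 10^{-6}$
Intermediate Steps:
$R = -15$
$u = -9$
$S = - \frac{5}{4}$ ($S = - \frac{15}{12} = \left(-15\right) \frac{1}{12} = - \frac{5}{4} \approx -1.25$)
$\frac{1}{\left(\left(S - -64\right) + u\right)^{2} + 156572} = \frac{1}{\left(\left(- \frac{5}{4} - -64\right) - 9\right)^{2} + 156572} = \frac{1}{\left(\left(- \frac{5}{4} + 64\right) - 9\right)^{2} + 156572} = \frac{1}{\left(\frac{251}{4} - 9\right)^{2} + 156572} = \frac{1}{\left(\frac{215}{4}\right)^{2} + 156572} = \frac{1}{\frac{46225}{16} + 156572} = \frac{1}{\frac{2551377}{16}} = \frac{16}{2551377}$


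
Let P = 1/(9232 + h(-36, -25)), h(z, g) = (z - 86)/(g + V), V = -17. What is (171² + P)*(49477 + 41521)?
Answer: 2982838103724/1121 ≈ 2.6609e+9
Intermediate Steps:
h(z, g) = (-86 + z)/(-17 + g) (h(z, g) = (z - 86)/(g - 17) = (-86 + z)/(-17 + g))
P = 21/193933 (P = 1/(9232 + (-86 - 36)/(-17 - 25)) = 1/(9232 - 122/(-42)) = 1/(9232 - 1/42*(-122)) = 1/(9232 + 61/21) = 1/(193933/21) = 21/193933 ≈ 0.00010828)
(171² + P)*(49477 + 41521) = (171² + 21/193933)*(49477 + 41521) = (29241 + 21/193933)*90998 = (5670794874/193933)*90998 = 2982838103724/1121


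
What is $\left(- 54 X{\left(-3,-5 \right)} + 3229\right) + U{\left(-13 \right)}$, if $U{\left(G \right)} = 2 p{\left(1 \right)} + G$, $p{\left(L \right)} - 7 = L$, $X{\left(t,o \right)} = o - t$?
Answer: $3340$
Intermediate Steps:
$p{\left(L \right)} = 7 + L$
$U{\left(G \right)} = 16 + G$ ($U{\left(G \right)} = 2 \left(7 + 1\right) + G = 2 \cdot 8 + G = 16 + G$)
$\left(- 54 X{\left(-3,-5 \right)} + 3229\right) + U{\left(-13 \right)} = \left(- 54 \left(-5 - -3\right) + 3229\right) + \left(16 - 13\right) = \left(- 54 \left(-5 + 3\right) + 3229\right) + 3 = \left(\left(-54\right) \left(-2\right) + 3229\right) + 3 = \left(108 + 3229\right) + 3 = 3337 + 3 = 3340$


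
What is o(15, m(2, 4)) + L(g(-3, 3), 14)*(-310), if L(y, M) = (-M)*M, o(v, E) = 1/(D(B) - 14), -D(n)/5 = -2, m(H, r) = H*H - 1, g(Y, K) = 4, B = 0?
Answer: 243039/4 ≈ 60760.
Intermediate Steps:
m(H, r) = -1 + H**2 (m(H, r) = H**2 - 1 = -1 + H**2)
D(n) = 10 (D(n) = -5*(-2) = 10)
o(v, E) = -1/4 (o(v, E) = 1/(10 - 14) = 1/(-4) = -1/4)
L(y, M) = -M**2
o(15, m(2, 4)) + L(g(-3, 3), 14)*(-310) = -1/4 - 1*14**2*(-310) = -1/4 - 1*196*(-310) = -1/4 - 196*(-310) = -1/4 + 60760 = 243039/4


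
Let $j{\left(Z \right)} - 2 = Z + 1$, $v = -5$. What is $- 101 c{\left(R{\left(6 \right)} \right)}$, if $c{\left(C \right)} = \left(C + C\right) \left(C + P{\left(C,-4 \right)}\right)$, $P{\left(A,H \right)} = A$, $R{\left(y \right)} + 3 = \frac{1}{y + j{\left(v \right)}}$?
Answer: $- \frac{12221}{4} \approx -3055.3$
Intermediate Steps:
$j{\left(Z \right)} = 3 + Z$ ($j{\left(Z \right)} = 2 + \left(Z + 1\right) = 2 + \left(1 + Z\right) = 3 + Z$)
$R{\left(y \right)} = -3 + \frac{1}{-2 + y}$ ($R{\left(y \right)} = -3 + \frac{1}{y + \left(3 - 5\right)} = -3 + \frac{1}{y - 2} = -3 + \frac{1}{-2 + y}$)
$c{\left(C \right)} = 4 C^{2}$ ($c{\left(C \right)} = \left(C + C\right) \left(C + C\right) = 2 C 2 C = 4 C^{2}$)
$- 101 c{\left(R{\left(6 \right)} \right)} = - 101 \cdot 4 \left(\frac{7 - 18}{-2 + 6}\right)^{2} = - 101 \cdot 4 \left(\frac{7 - 18}{4}\right)^{2} = - 101 \cdot 4 \left(\frac{1}{4} \left(-11\right)\right)^{2} = - 101 \cdot 4 \left(- \frac{11}{4}\right)^{2} = - 101 \cdot 4 \cdot \frac{121}{16} = \left(-101\right) \frac{121}{4} = - \frac{12221}{4}$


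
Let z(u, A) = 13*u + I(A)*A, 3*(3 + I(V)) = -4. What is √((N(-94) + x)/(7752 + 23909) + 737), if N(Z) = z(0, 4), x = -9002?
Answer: √6646474652979/94983 ≈ 27.142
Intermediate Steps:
I(V) = -13/3 (I(V) = -3 + (⅓)*(-4) = -3 - 4/3 = -13/3)
z(u, A) = 13*u - 13*A/3
N(Z) = -52/3 (N(Z) = 13*0 - 13/3*4 = 0 - 52/3 = -52/3)
√((N(-94) + x)/(7752 + 23909) + 737) = √((-52/3 - 9002)/(7752 + 23909) + 737) = √(-27058/3/31661 + 737) = √(-27058/3*1/31661 + 737) = √(-27058/94983 + 737) = √(69975413/94983) = √6646474652979/94983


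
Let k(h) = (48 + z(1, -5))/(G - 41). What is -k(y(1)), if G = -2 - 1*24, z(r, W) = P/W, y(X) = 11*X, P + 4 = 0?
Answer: 244/335 ≈ 0.72836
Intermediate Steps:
P = -4 (P = -4 + 0 = -4)
z(r, W) = -4/W
G = -26 (G = -2 - 24 = -26)
k(h) = -244/335 (k(h) = (48 - 4/(-5))/(-26 - 41) = (48 - 4*(-⅕))/(-67) = (48 + ⅘)*(-1/67) = (244/5)*(-1/67) = -244/335)
-k(y(1)) = -1*(-244/335) = 244/335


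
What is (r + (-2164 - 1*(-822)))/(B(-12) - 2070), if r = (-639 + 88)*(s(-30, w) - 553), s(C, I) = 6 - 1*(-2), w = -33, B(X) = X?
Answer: -99651/694 ≈ -143.59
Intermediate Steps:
s(C, I) = 8 (s(C, I) = 6 + 2 = 8)
r = 300295 (r = (-639 + 88)*(8 - 553) = -551*(-545) = 300295)
(r + (-2164 - 1*(-822)))/(B(-12) - 2070) = (300295 + (-2164 - 1*(-822)))/(-12 - 2070) = (300295 + (-2164 + 822))/(-2082) = (300295 - 1342)*(-1/2082) = 298953*(-1/2082) = -99651/694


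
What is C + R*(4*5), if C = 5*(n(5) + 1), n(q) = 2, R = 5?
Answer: 115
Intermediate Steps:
C = 15 (C = 5*(2 + 1) = 5*3 = 15)
C + R*(4*5) = 15 + 5*(4*5) = 15 + 5*20 = 15 + 100 = 115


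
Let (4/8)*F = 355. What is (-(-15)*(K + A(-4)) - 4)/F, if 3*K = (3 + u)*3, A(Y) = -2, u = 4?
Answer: ⅒ ≈ 0.10000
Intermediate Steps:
F = 710 (F = 2*355 = 710)
K = 7 (K = ((3 + 4)*3)/3 = (7*3)/3 = (⅓)*21 = 7)
(-(-15)*(K + A(-4)) - 4)/F = (-(-15)*(7 - 2) - 4)/710 = (-(-15)*5 - 4)*(1/710) = (-5*(-15) - 4)*(1/710) = (75 - 4)*(1/710) = 71*(1/710) = ⅒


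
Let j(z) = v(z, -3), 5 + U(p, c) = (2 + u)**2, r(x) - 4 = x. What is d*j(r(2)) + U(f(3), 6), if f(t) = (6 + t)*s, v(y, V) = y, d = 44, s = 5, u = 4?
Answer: 295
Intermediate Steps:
r(x) = 4 + x
f(t) = 30 + 5*t (f(t) = (6 + t)*5 = 30 + 5*t)
U(p, c) = 31 (U(p, c) = -5 + (2 + 4)**2 = -5 + 6**2 = -5 + 36 = 31)
j(z) = z
d*j(r(2)) + U(f(3), 6) = 44*(4 + 2) + 31 = 44*6 + 31 = 264 + 31 = 295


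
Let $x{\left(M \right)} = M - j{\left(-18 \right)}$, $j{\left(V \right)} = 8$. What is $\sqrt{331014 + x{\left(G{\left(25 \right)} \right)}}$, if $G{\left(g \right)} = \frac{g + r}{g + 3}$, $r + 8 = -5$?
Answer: $\frac{\sqrt{16219315}}{7} \approx 575.33$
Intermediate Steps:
$r = -13$ ($r = -8 - 5 = -13$)
$G{\left(g \right)} = \frac{-13 + g}{3 + g}$ ($G{\left(g \right)} = \frac{g - 13}{g + 3} = \frac{-13 + g}{3 + g}$)
$x{\left(M \right)} = -8 + M$ ($x{\left(M \right)} = M - 8 = -8 + M$)
$\sqrt{331014 + x{\left(G{\left(25 \right)} \right)}} = \sqrt{331014 - \left(8 - \frac{-13 + 25}{3 + 25}\right)} = \sqrt{331014 - \left(8 - \frac{1}{28} \cdot 12\right)} = \sqrt{331014 + \left(-8 + \frac{1}{28} \cdot 12\right)} = \sqrt{331014 + \left(-8 + \frac{3}{7}\right)} = \sqrt{331014 - \frac{53}{7}} = \sqrt{\frac{2317045}{7}} = \frac{\sqrt{16219315}}{7}$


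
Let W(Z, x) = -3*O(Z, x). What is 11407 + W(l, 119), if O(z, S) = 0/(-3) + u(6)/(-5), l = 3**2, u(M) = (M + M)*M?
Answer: 57251/5 ≈ 11450.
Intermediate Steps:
u(M) = 2*M**2 (u(M) = (2*M)*M = 2*M**2)
l = 9
O(z, S) = -72/5 (O(z, S) = 0/(-3) + (2*6**2)/(-5) = 0*(-1/3) + (2*36)*(-1/5) = 0 + 72*(-1/5) = 0 - 72/5 = -72/5)
W(Z, x) = 216/5 (W(Z, x) = -3*(-72/5) = 216/5)
11407 + W(l, 119) = 11407 + 216/5 = 57251/5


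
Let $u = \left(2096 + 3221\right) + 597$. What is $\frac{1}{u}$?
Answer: $\frac{1}{5914} \approx 0.00016909$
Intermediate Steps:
$u = 5914$ ($u = 5317 + 597 = 5914$)
$\frac{1}{u} = \frac{1}{5914}$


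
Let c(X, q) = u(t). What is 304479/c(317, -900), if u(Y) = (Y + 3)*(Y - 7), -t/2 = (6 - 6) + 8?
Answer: 304479/299 ≈ 1018.3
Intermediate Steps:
t = -16 (t = -2*((6 - 6) + 8) = -2*(0 + 8) = -2*8 = -16)
u(Y) = (-7 + Y)*(3 + Y) (u(Y) = (3 + Y)*(-7 + Y) = (-7 + Y)*(3 + Y))
c(X, q) = 299 (c(X, q) = -21 + (-16)² - 4*(-16) = -21 + 256 + 64 = 299)
304479/c(317, -900) = 304479/299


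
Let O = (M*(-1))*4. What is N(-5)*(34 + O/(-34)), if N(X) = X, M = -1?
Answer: -2880/17 ≈ -169.41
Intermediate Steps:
O = 4 (O = -1*(-1)*4 = 1*4 = 4)
N(-5)*(34 + O/(-34)) = -5*(34 + 4/(-34)) = -5*(34 + 4*(-1/34)) = -5*(34 - 2/17) = -5*576/17 = -2880/17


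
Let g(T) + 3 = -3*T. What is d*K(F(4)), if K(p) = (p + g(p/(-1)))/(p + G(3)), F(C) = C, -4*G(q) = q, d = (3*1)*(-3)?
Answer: -36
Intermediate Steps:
d = -9 (d = 3*(-3) = -9)
G(q) = -q/4
g(T) = -3 - 3*T
K(p) = (-3 + 4*p)/(-¾ + p) (K(p) = (p + (-3 - 3*p/(-1)))/(p - ¼*3) = (p + (-3 - 3*p*(-1)))/(p - ¾) = (p + (-3 - (-3)*p))/(-¾ + p) = (p + (-3 + 3*p))/(-¾ + p) = (-3 + 4*p)/(-¾ + p))
d*K(F(4)) = -9*4 = -36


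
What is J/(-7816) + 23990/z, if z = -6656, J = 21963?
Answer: -20855723/3251456 ≈ -6.4143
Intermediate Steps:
J/(-7816) + 23990/z = 21963/(-7816) + 23990/(-6656) = 21963*(-1/7816) + 23990*(-1/6656) = -21963/7816 - 11995/3328 = -20855723/3251456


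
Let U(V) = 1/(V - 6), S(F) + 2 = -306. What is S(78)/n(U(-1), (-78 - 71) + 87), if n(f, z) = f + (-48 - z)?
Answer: -2156/97 ≈ -22.227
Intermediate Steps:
S(F) = -308 (S(F) = -2 - 306 = -308)
U(V) = 1/(-6 + V)
n(f, z) = -48 + f - z
S(78)/n(U(-1), (-78 - 71) + 87) = -308/(-48 + 1/(-6 - 1) - ((-78 - 71) + 87)) = -308/(-48 + 1/(-7) - (-149 + 87)) = -308/(-48 - ⅐ - 1*(-62)) = -308/(-48 - ⅐ + 62) = -308/97/7 = -308*7/97 = -2156/97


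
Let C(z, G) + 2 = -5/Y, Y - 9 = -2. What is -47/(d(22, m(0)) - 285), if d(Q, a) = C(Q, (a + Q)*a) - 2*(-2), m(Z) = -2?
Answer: 329/1986 ≈ 0.16566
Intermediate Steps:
Y = 7 (Y = 9 - 2 = 7)
C(z, G) = -19/7 (C(z, G) = -2 - 5/7 = -19/7)
d(Q, a) = 9/7 (d(Q, a) = -19/7 - 2*(-2) = -19/7 + 4 = 9/7)
-47/(d(22, m(0)) - 285) = -47/(9/7 - 285) = -47/(-1986/7) = -7/1986*(-47) = 329/1986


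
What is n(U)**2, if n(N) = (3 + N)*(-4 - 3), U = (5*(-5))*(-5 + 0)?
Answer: 802816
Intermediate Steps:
U = 125 (U = -25*(-5) = 125)
n(N) = -21 - 7*N (n(N) = (3 + N)*(-7) = -21 - 7*N)
n(U)**2 = (-21 - 7*125)**2 = (-21 - 875)**2 = (-896)**2 = 802816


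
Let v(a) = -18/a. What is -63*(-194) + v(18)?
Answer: 12221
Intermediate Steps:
-63*(-194) + v(18) = -63*(-194) - 18/18 = 12222 - 18*1/18 = 12222 - 1 = 12221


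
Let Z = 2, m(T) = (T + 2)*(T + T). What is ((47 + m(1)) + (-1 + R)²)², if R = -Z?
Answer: 3844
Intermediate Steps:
m(T) = 2*T*(2 + T) (m(T) = (2 + T)*(2*T) = 2*T*(2 + T))
R = -2 (R = -1*2 = -2)
((47 + m(1)) + (-1 + R)²)² = ((47 + 2*1*(2 + 1)) + (-1 - 2)²)² = ((47 + 2*1*3) + (-3)²)² = ((47 + 6) + 9)² = (53 + 9)² = 62² = 3844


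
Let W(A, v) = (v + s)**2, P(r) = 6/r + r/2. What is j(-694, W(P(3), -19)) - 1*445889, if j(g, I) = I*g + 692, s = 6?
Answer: -562483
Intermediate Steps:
P(r) = r/2 + 6/r (P(r) = 6/r + r*(1/2) = 6/r + r/2 = r/2 + 6/r)
W(A, v) = (6 + v)**2 (W(A, v) = (v + 6)**2 = (6 + v)**2)
j(g, I) = 692 + I*g
j(-694, W(P(3), -19)) - 1*445889 = (692 + (6 - 19)**2*(-694)) - 1*445889 = (692 + (-13)**2*(-694)) - 445889 = (692 + 169*(-694)) - 445889 = (692 - 117286) - 445889 = -116594 - 445889 = -562483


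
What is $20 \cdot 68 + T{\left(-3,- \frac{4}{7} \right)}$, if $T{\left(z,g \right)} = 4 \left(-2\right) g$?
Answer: $\frac{9552}{7} \approx 1364.6$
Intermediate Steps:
$T{\left(z,g \right)} = - 8 g$
$20 \cdot 68 + T{\left(-3,- \frac{4}{7} \right)} = 20 \cdot 68 - 8 \left(- \frac{4}{7}\right) = 1360 - 8 \left(\left(-4\right) \frac{1}{7}\right) = 1360 - - \frac{32}{7} = 1360 + \frac{32}{7} = \frac{9552}{7}$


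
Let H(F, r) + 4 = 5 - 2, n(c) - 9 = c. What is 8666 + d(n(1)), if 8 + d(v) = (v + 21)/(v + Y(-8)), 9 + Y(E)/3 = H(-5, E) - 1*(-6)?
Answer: 17285/2 ≈ 8642.5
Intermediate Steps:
n(c) = 9 + c
H(F, r) = -1 (H(F, r) = -4 + (5 - 2) = -4 + 3 = -1)
Y(E) = -12 (Y(E) = -27 + 3*(-1 - 1*(-6)) = -27 + 3*(-1 + 6) = -27 + 3*5 = -27 + 15 = -12)
d(v) = -8 + (21 + v)/(-12 + v) (d(v) = -8 + (v + 21)/(v - 12) = -8 + (21 + v)/(-12 + v))
8666 + d(n(1)) = 8666 + (117 - 7*(9 + 1))/(-12 + (9 + 1)) = 8666 + (117 - 7*10)/(-12 + 10) = 8666 + (117 - 70)/(-2) = 8666 - ½*47 = 8666 - 47/2 = 17285/2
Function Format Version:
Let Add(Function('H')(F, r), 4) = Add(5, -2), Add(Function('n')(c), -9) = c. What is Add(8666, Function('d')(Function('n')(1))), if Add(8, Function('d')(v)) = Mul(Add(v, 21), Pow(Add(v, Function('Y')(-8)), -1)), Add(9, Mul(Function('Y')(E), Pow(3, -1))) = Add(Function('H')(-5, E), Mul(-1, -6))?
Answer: Rational(17285, 2) ≈ 8642.5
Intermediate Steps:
Function('n')(c) = Add(9, c)
Function('H')(F, r) = -1 (Function('H')(F, r) = Add(-4, Add(5, -2)) = Add(-4, 3) = -1)
Function('Y')(E) = -12 (Function('Y')(E) = Add(-27, Mul(3, Add(-1, Mul(-1, -6)))) = Add(-27, Mul(3, Add(-1, 6))) = Add(-27, Mul(3, 5)) = Add(-27, 15) = -12)
Function('d')(v) = Add(-8, Mul(Pow(Add(-12, v), -1), Add(21, v))) (Function('d')(v) = Add(-8, Mul(Add(v, 21), Pow(Add(v, -12), -1))) = Add(-8, Mul(Add(21, v), Pow(Add(-12, v), -1))) = Add(-8, Mul(Pow(Add(-12, v), -1), Add(21, v))))
Add(8666, Function('d')(Function('n')(1))) = Add(8666, Mul(Pow(Add(-12, Add(9, 1)), -1), Add(117, Mul(-7, Add(9, 1))))) = Add(8666, Mul(Pow(Add(-12, 10), -1), Add(117, Mul(-7, 10)))) = Add(8666, Mul(Pow(-2, -1), Add(117, -70))) = Add(8666, Mul(Rational(-1, 2), 47)) = Add(8666, Rational(-47, 2)) = Rational(17285, 2)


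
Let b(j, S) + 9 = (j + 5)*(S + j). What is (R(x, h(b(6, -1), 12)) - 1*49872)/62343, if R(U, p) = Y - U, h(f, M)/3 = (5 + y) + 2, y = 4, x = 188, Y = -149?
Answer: -50209/62343 ≈ -0.80537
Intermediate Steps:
b(j, S) = -9 + (5 + j)*(S + j) (b(j, S) = -9 + (j + 5)*(S + j) = -9 + (5 + j)*(S + j))
h(f, M) = 33 (h(f, M) = 3*((5 + 4) + 2) = 3*(9 + 2) = 3*11 = 33)
R(U, p) = -149 - U
(R(x, h(b(6, -1), 12)) - 1*49872)/62343 = ((-149 - 1*188) - 1*49872)/62343 = ((-149 - 188) - 49872)*(1/62343) = (-337 - 49872)*(1/62343) = -50209*1/62343 = -50209/62343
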